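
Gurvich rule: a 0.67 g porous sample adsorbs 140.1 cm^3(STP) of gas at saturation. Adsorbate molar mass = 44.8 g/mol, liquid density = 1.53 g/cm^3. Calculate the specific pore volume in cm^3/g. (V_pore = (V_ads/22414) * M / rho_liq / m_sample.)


Moles adsorbed n = V_ads / 22414 = 140.1 / 22414 = 6.250558e-03 mol
Liquid volume V_liq = n * M / rho_liq = 6.250558e-03 * 44.8 / 1.53 = 0.18302 cm^3
Specific pore volume V_pore = V_liq / m_sample = 0.18302 / 0.67
V_pore = 0.2732 cm^3/g

0.2732


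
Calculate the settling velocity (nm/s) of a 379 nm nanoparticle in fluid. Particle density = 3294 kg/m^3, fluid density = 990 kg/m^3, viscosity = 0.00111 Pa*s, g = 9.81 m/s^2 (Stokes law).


Radius R = 379/2 nm = 1.895e-07 m
Density difference = 3294 - 990 = 2304 kg/m^3
v = 2 * R^2 * (rho_p - rho_f) * g / (9 * eta)
v = 2 * (1.895e-07)^2 * 2304 * 9.81 / (9 * 0.00111)
v = 1.62493e-07 m/s = 162.4929 nm/s

162.4929


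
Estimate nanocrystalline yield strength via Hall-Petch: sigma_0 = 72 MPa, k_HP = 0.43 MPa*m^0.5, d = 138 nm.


d = 138 nm = 1.38e-07 m
sqrt(d) = 0.0003714835
Hall-Petch contribution = k / sqrt(d) = 0.43 / 0.0003714835 = 1157.5 MPa
sigma = sigma_0 + k/sqrt(d) = 72 + 1157.5 = 1229.5 MPa

1229.5


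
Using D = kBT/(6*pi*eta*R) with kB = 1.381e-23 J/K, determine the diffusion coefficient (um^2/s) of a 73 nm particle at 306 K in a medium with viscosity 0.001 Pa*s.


Radius R = 73/2 = 36.5 nm = 3.65e-08 m
D = kB*T / (6*pi*eta*R)
D = 1.381e-23 * 306 / (6 * pi * 0.001 * 3.65e-08)
D = 6.14216e-12 m^2/s = 6.142 um^2/s

6.142


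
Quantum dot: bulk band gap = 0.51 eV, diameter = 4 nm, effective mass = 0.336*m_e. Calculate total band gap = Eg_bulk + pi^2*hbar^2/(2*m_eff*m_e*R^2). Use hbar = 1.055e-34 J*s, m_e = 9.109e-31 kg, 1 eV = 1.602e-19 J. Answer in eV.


Radius R = 4/2 nm = 2e-09 m
Confinement energy dE = pi^2 * hbar^2 / (2 * m_eff * m_e * R^2)
dE = pi^2 * (1.055e-34)^2 / (2 * 0.336 * 9.109e-31 * (2e-09)^2) J, divided by 1.602e-19 J/eV
dE = 0.2801 eV
Total band gap = E_g(bulk) + dE = 0.51 + 0.2801 = 0.7901 eV

0.7901


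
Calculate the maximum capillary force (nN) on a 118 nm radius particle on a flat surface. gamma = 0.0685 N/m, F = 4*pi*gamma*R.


Convert radius: R = 118 nm = 1.18e-07 m
F = 4 * pi * gamma * R
F = 4 * pi * 0.0685 * 1.18e-07
F = 1.01574e-07 N = 101.574 nN

101.574


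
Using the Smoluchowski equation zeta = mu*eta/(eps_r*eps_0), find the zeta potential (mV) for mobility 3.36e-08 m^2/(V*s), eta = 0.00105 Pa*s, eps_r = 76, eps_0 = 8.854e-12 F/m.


Smoluchowski equation: zeta = mu * eta / (eps_r * eps_0)
zeta = 3.36e-08 * 0.00105 / (76 * 8.854e-12)
zeta = 0.052429 V = 52.43 mV

52.43


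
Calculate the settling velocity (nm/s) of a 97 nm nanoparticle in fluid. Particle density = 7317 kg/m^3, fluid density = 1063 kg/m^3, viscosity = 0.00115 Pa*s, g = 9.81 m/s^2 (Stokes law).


Radius R = 97/2 nm = 4.85e-08 m
Density difference = 7317 - 1063 = 6254 kg/m^3
v = 2 * R^2 * (rho_p - rho_f) * g / (9 * eta)
v = 2 * (4.85e-08)^2 * 6254 * 9.81 / (9 * 0.00115)
v = 2.78869e-08 m/s = 27.8869 nm/s

27.8869


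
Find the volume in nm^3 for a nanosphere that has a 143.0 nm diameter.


Radius r = 143.0/2 = 71.5 nm
Volume V = (4/3) * pi * r^3
V = (4/3) * pi * (71.5)^3
V = 1531111.2 nm^3

1531111.2


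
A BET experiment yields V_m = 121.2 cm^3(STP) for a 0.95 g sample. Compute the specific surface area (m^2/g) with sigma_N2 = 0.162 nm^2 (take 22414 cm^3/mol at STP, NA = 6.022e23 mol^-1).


Number of moles in monolayer = V_m / 22414 = 121.2 / 22414 = 0.00540733
Number of molecules = moles * NA = 0.00540733 * 6.022e23
SA = molecules * sigma / mass
SA = (121.2 / 22414) * 6.022e23 * 0.162e-18 / 0.95
SA = 555.3 m^2/g

555.3


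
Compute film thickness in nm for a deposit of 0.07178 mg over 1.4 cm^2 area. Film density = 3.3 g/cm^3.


Convert: m = 0.07178 mg = 7.1780e-08 kg, A = 1.4 cm^2 = 1.4000e-04 m^2, rho = 3.3 g/cm^3 = 3300 kg/m^3
t = m / (A * rho)
t = 7.1780e-08 / (1.4000e-04 * 3300)
t = 1.5537e-07 m = 155.4 nm

155.4


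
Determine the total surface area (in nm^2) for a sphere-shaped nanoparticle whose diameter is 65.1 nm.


Radius r = 65.1/2 = 32.55 nm
Surface area SA = 4 * pi * r^2
SA = 4 * pi * (32.55)^2
SA = 13314.1 nm^2

13314.1


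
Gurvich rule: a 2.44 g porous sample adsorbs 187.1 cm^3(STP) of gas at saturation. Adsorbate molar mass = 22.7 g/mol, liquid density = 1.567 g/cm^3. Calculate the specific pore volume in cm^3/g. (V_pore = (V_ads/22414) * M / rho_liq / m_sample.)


Moles adsorbed n = V_ads / 22414 = 187.1 / 22414 = 8.347461e-03 mol
Liquid volume V_liq = n * M / rho_liq = 8.347461e-03 * 22.7 / 1.567 = 0.12092 cm^3
Specific pore volume V_pore = V_liq / m_sample = 0.12092 / 2.44
V_pore = 0.0496 cm^3/g

0.0496


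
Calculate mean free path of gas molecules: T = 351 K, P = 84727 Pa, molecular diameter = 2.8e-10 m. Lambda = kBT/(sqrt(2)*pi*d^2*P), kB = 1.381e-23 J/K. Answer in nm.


Mean free path: lambda = kB*T / (sqrt(2) * pi * d^2 * P)
lambda = 1.381e-23 * 351 / (sqrt(2) * pi * (2.8e-10)^2 * 84727)
lambda = 1.64247e-07 m
lambda = 164.25 nm

164.25


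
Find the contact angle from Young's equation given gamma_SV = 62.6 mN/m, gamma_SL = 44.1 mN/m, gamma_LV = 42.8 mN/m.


cos(theta) = (gamma_SV - gamma_SL) / gamma_LV
cos(theta) = (62.6 - 44.1) / 42.8
cos(theta) = 0.432243
theta = arccos(0.432243) = 64.39 degrees

64.39


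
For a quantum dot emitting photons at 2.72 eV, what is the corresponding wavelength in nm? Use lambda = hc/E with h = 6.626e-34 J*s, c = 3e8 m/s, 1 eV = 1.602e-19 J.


Convert energy: E = 2.72 eV = 2.72 * 1.602e-19 = 4.35744e-19 J
lambda = h*c / E = 6.626e-34 * 3e8 / 4.35744e-19
lambda = 4.56185e-07 m = 456.2 nm

456.2


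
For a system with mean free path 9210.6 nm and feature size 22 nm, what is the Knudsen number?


Knudsen number Kn = lambda / L
Kn = 9210.6 / 22
Kn = 418.6636

418.6636


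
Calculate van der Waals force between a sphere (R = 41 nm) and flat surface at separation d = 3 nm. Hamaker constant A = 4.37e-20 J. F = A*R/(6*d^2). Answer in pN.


Convert to SI: R = 41 nm = 4.1e-08 m, d = 3 nm = 3e-09 m
F = A * R / (6 * d^2)
F = 4.37e-20 * 4.1e-08 / (6 * (3e-09)^2)
F = 3.31796e-11 N = 33.18 pN

33.18


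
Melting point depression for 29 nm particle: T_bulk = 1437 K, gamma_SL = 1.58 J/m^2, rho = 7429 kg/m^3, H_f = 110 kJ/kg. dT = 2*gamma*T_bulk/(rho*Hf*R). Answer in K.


Radius R = 29/2 = 14.5 nm = 1.45e-08 m
Convert H_f = 110 kJ/kg = 110000 J/kg
dT = 2 * gamma_SL * T_bulk / (rho * H_f * R)
dT = 2 * 1.58 * 1437 / (7429 * 110000 * 1.45e-08)
dT = 383.2 K

383.2


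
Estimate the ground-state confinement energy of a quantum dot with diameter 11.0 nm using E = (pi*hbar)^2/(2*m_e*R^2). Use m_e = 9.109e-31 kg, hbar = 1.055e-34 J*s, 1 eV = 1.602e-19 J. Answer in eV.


Radius R = 11.0/2 = 5.5 nm = 5.5e-09 m
E = (pi * 1.055e-34)^2 / (2 * 9.109e-31 * (5.5e-09)^2)
E(J) = 1.99333e-21
E = E(J) / 1.602e-19 = 0.0124 eV

0.0124


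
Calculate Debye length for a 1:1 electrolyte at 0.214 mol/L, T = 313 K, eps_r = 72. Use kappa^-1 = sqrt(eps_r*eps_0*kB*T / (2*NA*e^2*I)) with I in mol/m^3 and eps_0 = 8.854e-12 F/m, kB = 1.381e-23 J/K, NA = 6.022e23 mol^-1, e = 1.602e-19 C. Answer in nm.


Ionic strength I = 0.214 * 1^2 * 1000 = 214 mol/m^3
kappa^-1 = sqrt(72 * 8.854e-12 * 1.381e-23 * 313 / (2 * 6.022e23 * (1.602e-19)^2 * 214))
kappa^-1 = 0.645 nm

0.645


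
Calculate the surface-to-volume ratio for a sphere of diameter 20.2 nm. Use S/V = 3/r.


Radius r = 20.2/2 = 10.1 nm
S/V = 3 / r = 3 / 10.1
S/V = 0.297 nm^-1

0.297


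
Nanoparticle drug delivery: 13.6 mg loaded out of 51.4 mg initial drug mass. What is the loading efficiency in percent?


Drug loading efficiency = (drug loaded / drug initial) * 100
DLE = 13.6 / 51.4 * 100
DLE = 0.2646 * 100
DLE = 26.46%

26.46


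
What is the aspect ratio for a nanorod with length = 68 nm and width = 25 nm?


Aspect ratio AR = length / diameter
AR = 68 / 25
AR = 2.72

2.72


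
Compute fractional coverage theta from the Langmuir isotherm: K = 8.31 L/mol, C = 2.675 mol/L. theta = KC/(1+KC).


Langmuir isotherm: theta = K*C / (1 + K*C)
K*C = 8.31 * 2.675 = 22.22925
theta = 22.22925 / (1 + 22.22925) = 22.22925 / 23.22925
theta = 0.957

0.957


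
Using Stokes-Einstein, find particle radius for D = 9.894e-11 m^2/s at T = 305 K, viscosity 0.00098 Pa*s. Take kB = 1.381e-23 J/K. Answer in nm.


Stokes-Einstein: R = kB*T / (6*pi*eta*D)
R = 1.381e-23 * 305 / (6 * pi * 0.00098 * 9.894e-11)
R = 2.30459e-09 m = 2.3 nm

2.3


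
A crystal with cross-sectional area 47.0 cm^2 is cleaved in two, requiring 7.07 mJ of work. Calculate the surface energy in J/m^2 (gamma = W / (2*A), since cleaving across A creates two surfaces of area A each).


Convert: A = 47.0 cm^2 = 0.0047 m^2, W = 7.07 mJ = 0.00707 J
Cleaving exposes two faces of area A, so total new surface = 2*A and gamma = W / (2*A)
gamma = 0.00707 / (2 * 0.0047)
gamma = 0.752 J/m^2

0.752


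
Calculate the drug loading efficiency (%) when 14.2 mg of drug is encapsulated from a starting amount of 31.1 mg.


Drug loading efficiency = (drug loaded / drug initial) * 100
DLE = 14.2 / 31.1 * 100
DLE = 0.4566 * 100
DLE = 45.66%

45.66


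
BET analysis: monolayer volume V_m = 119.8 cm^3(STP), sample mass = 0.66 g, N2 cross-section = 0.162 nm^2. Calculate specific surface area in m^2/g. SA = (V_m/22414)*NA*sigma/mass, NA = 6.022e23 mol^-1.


Number of moles in monolayer = V_m / 22414 = 119.8 / 22414 = 0.00534487
Number of molecules = moles * NA = 0.00534487 * 6.022e23
SA = molecules * sigma / mass
SA = (119.8 / 22414) * 6.022e23 * 0.162e-18 / 0.66
SA = 790.0 m^2/g

790.0


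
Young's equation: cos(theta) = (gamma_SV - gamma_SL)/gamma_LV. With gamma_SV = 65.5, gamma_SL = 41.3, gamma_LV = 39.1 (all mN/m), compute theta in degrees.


cos(theta) = (gamma_SV - gamma_SL) / gamma_LV
cos(theta) = (65.5 - 41.3) / 39.1
cos(theta) = 0.618926
theta = arccos(0.618926) = 51.76 degrees

51.76


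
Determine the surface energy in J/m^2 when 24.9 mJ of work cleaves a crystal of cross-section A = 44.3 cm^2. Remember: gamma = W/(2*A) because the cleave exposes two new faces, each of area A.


Convert: A = 44.3 cm^2 = 0.00443 m^2, W = 24.9 mJ = 0.0249 J
Cleaving exposes two faces of area A, so total new surface = 2*A and gamma = W / (2*A)
gamma = 0.0249 / (2 * 0.00443)
gamma = 2.81 J/m^2

2.81


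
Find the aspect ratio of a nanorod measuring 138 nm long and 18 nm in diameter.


Aspect ratio AR = length / diameter
AR = 138 / 18
AR = 7.67

7.67


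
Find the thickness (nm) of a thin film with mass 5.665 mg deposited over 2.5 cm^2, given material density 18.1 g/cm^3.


Convert: m = 5.665 mg = 5.6650e-06 kg, A = 2.5 cm^2 = 2.5000e-04 m^2, rho = 18.1 g/cm^3 = 18100 kg/m^3
t = m / (A * rho)
t = 5.6650e-06 / (2.5000e-04 * 18100)
t = 1.2519e-06 m = 1251.9 nm

1251.9


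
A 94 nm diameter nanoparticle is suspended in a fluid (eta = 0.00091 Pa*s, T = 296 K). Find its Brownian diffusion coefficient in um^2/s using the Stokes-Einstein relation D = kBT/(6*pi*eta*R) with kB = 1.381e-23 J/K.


Radius R = 94/2 = 47 nm = 4.7e-08 m
D = kB*T / (6*pi*eta*R)
D = 1.381e-23 * 296 / (6 * pi * 0.00091 * 4.7e-08)
D = 5.07043e-12 m^2/s = 5.07 um^2/s

5.07


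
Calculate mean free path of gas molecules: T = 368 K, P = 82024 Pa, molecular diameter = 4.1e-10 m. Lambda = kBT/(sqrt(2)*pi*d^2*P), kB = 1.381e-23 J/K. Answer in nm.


Mean free path: lambda = kB*T / (sqrt(2) * pi * d^2 * P)
lambda = 1.381e-23 * 368 / (sqrt(2) * pi * (4.1e-10)^2 * 82024)
lambda = 8.29599e-08 m
lambda = 82.96 nm

82.96


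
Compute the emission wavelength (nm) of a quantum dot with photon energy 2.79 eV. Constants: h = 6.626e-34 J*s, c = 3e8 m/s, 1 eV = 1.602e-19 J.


Convert energy: E = 2.79 eV = 2.79 * 1.602e-19 = 4.46958e-19 J
lambda = h*c / E = 6.626e-34 * 3e8 / 4.46958e-19
lambda = 4.4474e-07 m = 444.7 nm

444.7


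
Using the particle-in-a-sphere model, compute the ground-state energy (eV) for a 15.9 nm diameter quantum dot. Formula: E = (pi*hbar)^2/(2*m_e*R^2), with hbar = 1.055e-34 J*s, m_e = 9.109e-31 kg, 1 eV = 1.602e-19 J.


Radius R = 15.9/2 = 7.95 nm = 7.95e-09 m
E = (pi * 1.055e-34)^2 / (2 * 9.109e-31 * (7.95e-09)^2)
E(J) = 9.54047e-22
E = E(J) / 1.602e-19 = 0.006 eV

0.006


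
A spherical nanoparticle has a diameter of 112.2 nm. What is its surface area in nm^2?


Radius r = 112.2/2 = 56.1 nm
Surface area SA = 4 * pi * r^2
SA = 4 * pi * (56.1)^2
SA = 39549.01 nm^2

39549.01


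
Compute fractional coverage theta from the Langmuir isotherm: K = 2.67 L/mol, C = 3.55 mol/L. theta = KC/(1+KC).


Langmuir isotherm: theta = K*C / (1 + K*C)
K*C = 2.67 * 3.55 = 9.4785
theta = 9.4785 / (1 + 9.4785) = 9.4785 / 10.4785
theta = 0.9046

0.9046


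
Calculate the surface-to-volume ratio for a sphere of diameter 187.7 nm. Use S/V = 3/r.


Radius r = 187.7/2 = 93.85 nm
S/V = 3 / r = 3 / 93.85
S/V = 0.032 nm^-1

0.032


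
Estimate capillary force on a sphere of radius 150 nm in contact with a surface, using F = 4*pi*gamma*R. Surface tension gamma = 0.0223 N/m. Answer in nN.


Convert radius: R = 150 nm = 1.5e-07 m
F = 4 * pi * gamma * R
F = 4 * pi * 0.0223 * 1.5e-07
F = 4.20345e-08 N = 42.0345 nN

42.0345


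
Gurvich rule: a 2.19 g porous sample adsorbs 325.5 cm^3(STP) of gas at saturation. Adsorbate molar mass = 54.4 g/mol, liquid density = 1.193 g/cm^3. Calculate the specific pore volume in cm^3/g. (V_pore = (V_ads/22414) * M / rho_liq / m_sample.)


Moles adsorbed n = V_ads / 22414 = 325.5 / 22414 = 1.452217e-02 mol
Liquid volume V_liq = n * M / rho_liq = 1.452217e-02 * 54.4 / 1.193 = 0.66220 cm^3
Specific pore volume V_pore = V_liq / m_sample = 0.66220 / 2.19
V_pore = 0.3024 cm^3/g

0.3024


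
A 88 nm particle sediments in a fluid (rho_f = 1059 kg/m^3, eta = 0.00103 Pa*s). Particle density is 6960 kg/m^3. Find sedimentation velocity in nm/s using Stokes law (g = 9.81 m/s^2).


Radius R = 88/2 nm = 4.4e-08 m
Density difference = 6960 - 1059 = 5901 kg/m^3
v = 2 * R^2 * (rho_p - rho_f) * g / (9 * eta)
v = 2 * (4.4e-08)^2 * 5901 * 9.81 / (9 * 0.00103)
v = 2.41797e-08 m/s = 24.1797 nm/s

24.1797


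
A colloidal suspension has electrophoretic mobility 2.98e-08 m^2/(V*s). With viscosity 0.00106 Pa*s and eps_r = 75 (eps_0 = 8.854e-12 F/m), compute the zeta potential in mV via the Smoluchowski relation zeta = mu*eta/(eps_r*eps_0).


Smoluchowski equation: zeta = mu * eta / (eps_r * eps_0)
zeta = 2.98e-08 * 0.00106 / (75 * 8.854e-12)
zeta = 0.047569 V = 47.57 mV

47.57


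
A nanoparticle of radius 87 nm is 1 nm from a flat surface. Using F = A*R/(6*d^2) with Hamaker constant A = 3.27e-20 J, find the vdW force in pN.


Convert to SI: R = 87 nm = 8.7e-08 m, d = 1 nm = 1e-09 m
F = A * R / (6 * d^2)
F = 3.27e-20 * 8.7e-08 / (6 * (1e-09)^2)
F = 4.7415e-10 N = 474.15 pN

474.15


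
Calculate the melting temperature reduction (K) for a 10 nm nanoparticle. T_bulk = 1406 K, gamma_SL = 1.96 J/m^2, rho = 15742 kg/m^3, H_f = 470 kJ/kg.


Radius R = 10/2 = 5 nm = 5e-09 m
Convert H_f = 470 kJ/kg = 470000 J/kg
dT = 2 * gamma_SL * T_bulk / (rho * H_f * R)
dT = 2 * 1.96 * 1406 / (15742 * 470000 * 5e-09)
dT = 149.0 K

149.0


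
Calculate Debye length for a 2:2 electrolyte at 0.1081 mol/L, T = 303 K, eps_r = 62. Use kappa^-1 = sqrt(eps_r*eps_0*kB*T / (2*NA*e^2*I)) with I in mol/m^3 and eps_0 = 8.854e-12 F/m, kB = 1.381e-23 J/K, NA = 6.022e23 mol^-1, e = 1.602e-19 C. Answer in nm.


Ionic strength I = 0.1081 * 2^2 * 1000 = 432.4 mol/m^3
kappa^-1 = sqrt(62 * 8.854e-12 * 1.381e-23 * 303 / (2 * 6.022e23 * (1.602e-19)^2 * 432.4))
kappa^-1 = 0.415 nm

0.415


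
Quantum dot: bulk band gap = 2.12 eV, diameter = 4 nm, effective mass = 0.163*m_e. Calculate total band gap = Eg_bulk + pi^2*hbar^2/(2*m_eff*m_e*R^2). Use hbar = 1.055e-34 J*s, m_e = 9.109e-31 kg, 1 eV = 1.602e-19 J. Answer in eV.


Radius R = 4/2 nm = 2e-09 m
Confinement energy dE = pi^2 * hbar^2 / (2 * m_eff * m_e * R^2)
dE = pi^2 * (1.055e-34)^2 / (2 * 0.163 * 9.109e-31 * (2e-09)^2) J, divided by 1.602e-19 J/eV
dE = 0.5773 eV
Total band gap = E_g(bulk) + dE = 2.12 + 0.5773 = 2.6973 eV

2.6973


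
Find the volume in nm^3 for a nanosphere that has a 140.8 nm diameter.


Radius r = 140.8/2 = 70.4 nm
Volume V = (4/3) * pi * r^3
V = (4/3) * pi * (70.4)^3
V = 1461526.14 nm^3

1461526.14


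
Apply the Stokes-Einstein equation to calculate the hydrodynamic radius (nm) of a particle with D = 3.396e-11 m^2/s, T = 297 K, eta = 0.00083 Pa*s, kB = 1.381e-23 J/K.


Stokes-Einstein: R = kB*T / (6*pi*eta*D)
R = 1.381e-23 * 297 / (6 * pi * 0.00083 * 3.396e-11)
R = 7.71975e-09 m = 7.72 nm

7.72


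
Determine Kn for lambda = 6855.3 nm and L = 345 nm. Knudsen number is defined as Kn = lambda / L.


Knudsen number Kn = lambda / L
Kn = 6855.3 / 345
Kn = 19.8704

19.8704


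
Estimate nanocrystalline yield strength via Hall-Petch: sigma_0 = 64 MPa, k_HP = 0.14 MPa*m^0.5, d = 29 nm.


d = 29 nm = 2.9e-08 m
sqrt(d) = 0.0001702939
Hall-Petch contribution = k / sqrt(d) = 0.14 / 0.0001702939 = 822.1 MPa
sigma = sigma_0 + k/sqrt(d) = 64 + 822.1 = 886.1 MPa

886.1


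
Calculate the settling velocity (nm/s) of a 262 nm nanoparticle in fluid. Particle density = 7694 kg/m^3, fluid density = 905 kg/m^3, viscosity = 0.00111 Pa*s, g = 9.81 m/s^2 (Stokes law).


Radius R = 262/2 nm = 1.31e-07 m
Density difference = 7694 - 905 = 6789 kg/m^3
v = 2 * R^2 * (rho_p - rho_f) * g / (9 * eta)
v = 2 * (1.31e-07)^2 * 6789 * 9.81 / (9 * 0.00111)
v = 2.28814e-07 m/s = 228.8136 nm/s

228.8136


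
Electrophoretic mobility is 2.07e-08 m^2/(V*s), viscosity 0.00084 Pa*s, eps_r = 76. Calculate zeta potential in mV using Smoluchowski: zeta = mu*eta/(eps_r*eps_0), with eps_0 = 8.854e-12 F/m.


Smoluchowski equation: zeta = mu * eta / (eps_r * eps_0)
zeta = 2.07e-08 * 0.00084 / (76 * 8.854e-12)
zeta = 0.02584 V = 25.84 mV

25.84


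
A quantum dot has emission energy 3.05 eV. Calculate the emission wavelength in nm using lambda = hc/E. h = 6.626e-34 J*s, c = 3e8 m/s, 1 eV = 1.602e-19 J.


Convert energy: E = 3.05 eV = 3.05 * 1.602e-19 = 4.8861e-19 J
lambda = h*c / E = 6.626e-34 * 3e8 / 4.8861e-19
lambda = 4.06828e-07 m = 406.8 nm

406.8


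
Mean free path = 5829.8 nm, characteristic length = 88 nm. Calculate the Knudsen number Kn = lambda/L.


Knudsen number Kn = lambda / L
Kn = 5829.8 / 88
Kn = 66.2477

66.2477


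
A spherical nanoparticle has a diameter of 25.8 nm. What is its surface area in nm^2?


Radius r = 25.8/2 = 12.9 nm
Surface area SA = 4 * pi * r^2
SA = 4 * pi * (12.9)^2
SA = 2091.17 nm^2

2091.17


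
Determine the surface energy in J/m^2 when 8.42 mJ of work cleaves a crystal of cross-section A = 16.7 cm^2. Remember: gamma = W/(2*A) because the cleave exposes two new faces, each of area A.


Convert: A = 16.7 cm^2 = 0.00167 m^2, W = 8.42 mJ = 0.00842 J
Cleaving exposes two faces of area A, so total new surface = 2*A and gamma = W / (2*A)
gamma = 0.00842 / (2 * 0.00167)
gamma = 2.521 J/m^2

2.521


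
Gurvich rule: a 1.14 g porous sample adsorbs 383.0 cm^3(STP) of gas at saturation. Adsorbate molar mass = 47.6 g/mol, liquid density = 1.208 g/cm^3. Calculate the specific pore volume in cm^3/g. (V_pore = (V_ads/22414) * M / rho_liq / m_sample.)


Moles adsorbed n = V_ads / 22414 = 383.0 / 22414 = 1.708753e-02 mol
Liquid volume V_liq = n * M / rho_liq = 1.708753e-02 * 47.6 / 1.208 = 0.67332 cm^3
Specific pore volume V_pore = V_liq / m_sample = 0.67332 / 1.14
V_pore = 0.5906 cm^3/g

0.5906


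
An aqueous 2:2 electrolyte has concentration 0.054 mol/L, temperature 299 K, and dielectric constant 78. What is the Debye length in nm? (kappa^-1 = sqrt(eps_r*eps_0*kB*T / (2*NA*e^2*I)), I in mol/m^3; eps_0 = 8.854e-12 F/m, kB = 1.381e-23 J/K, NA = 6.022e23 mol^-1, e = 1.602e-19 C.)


Ionic strength I = 0.054 * 2^2 * 1000 = 216 mol/m^3
kappa^-1 = sqrt(78 * 8.854e-12 * 1.381e-23 * 299 / (2 * 6.022e23 * (1.602e-19)^2 * 216))
kappa^-1 = 0.654 nm

0.654


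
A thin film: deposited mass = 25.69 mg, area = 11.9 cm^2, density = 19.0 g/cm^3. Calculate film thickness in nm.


Convert: m = 25.69 mg = 2.5690e-05 kg, A = 11.9 cm^2 = 1.1900e-03 m^2, rho = 19.0 g/cm^3 = 19000 kg/m^3
t = m / (A * rho)
t = 2.5690e-05 / (1.1900e-03 * 19000)
t = 1.1362e-06 m = 1136.2 nm

1136.2


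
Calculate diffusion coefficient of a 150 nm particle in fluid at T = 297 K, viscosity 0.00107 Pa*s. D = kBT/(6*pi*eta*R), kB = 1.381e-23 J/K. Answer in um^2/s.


Radius R = 150/2 = 75 nm = 7.5e-08 m
D = kB*T / (6*pi*eta*R)
D = 1.381e-23 * 297 / (6 * pi * 0.00107 * 7.5e-08)
D = 2.71146e-12 m^2/s = 2.711 um^2/s

2.711


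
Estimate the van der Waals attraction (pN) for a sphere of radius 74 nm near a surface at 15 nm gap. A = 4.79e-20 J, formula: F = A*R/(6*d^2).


Convert to SI: R = 74 nm = 7.4e-08 m, d = 15 nm = 1.5e-08 m
F = A * R / (6 * d^2)
F = 4.79e-20 * 7.4e-08 / (6 * (1.5e-08)^2)
F = 2.62563e-12 N = 2.626 pN

2.626


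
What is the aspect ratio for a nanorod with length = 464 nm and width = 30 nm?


Aspect ratio AR = length / diameter
AR = 464 / 30
AR = 15.47

15.47


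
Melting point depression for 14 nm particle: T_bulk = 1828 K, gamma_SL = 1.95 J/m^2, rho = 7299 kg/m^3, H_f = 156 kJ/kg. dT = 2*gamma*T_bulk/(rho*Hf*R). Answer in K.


Radius R = 14/2 = 7 nm = 7e-09 m
Convert H_f = 156 kJ/kg = 156000 J/kg
dT = 2 * gamma_SL * T_bulk / (rho * H_f * R)
dT = 2 * 1.95 * 1828 / (7299 * 156000 * 7e-09)
dT = 894.4 K

894.4


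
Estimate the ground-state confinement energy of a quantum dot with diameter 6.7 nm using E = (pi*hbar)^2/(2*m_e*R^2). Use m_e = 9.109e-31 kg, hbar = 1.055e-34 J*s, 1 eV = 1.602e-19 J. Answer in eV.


Radius R = 6.7/2 = 3.35 nm = 3.35e-09 m
E = (pi * 1.055e-34)^2 / (2 * 9.109e-31 * (3.35e-09)^2)
E(J) = 5.37297e-21
E = E(J) / 1.602e-19 = 0.0335 eV

0.0335


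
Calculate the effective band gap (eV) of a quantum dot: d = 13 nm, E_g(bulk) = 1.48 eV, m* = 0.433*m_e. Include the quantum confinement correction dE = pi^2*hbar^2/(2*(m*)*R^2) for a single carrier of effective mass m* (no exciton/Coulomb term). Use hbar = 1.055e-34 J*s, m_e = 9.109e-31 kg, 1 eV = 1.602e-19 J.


Radius R = 13/2 nm = 6.5e-09 m
Confinement energy dE = pi^2 * hbar^2 / (2 * m_eff * m_e * R^2)
dE = pi^2 * (1.055e-34)^2 / (2 * 0.433 * 9.109e-31 * (6.5e-09)^2) J, divided by 1.602e-19 J/eV
dE = 0.0206 eV
Total band gap = E_g(bulk) + dE = 1.48 + 0.0206 = 1.5006 eV

1.5006


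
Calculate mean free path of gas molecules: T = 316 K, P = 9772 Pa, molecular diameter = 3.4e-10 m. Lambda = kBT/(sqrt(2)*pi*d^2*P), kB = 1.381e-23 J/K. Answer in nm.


Mean free path: lambda = kB*T / (sqrt(2) * pi * d^2 * P)
lambda = 1.381e-23 * 316 / (sqrt(2) * pi * (3.4e-10)^2 * 9772)
lambda = 8.6951e-07 m
lambda = 869.51 nm

869.51


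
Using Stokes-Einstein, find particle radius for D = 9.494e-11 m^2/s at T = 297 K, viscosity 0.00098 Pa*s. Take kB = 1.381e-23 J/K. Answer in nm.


Stokes-Einstein: R = kB*T / (6*pi*eta*D)
R = 1.381e-23 * 297 / (6 * pi * 0.00098 * 9.494e-11)
R = 2.3387e-09 m = 2.34 nm

2.34


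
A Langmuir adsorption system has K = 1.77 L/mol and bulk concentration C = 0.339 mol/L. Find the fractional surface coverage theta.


Langmuir isotherm: theta = K*C / (1 + K*C)
K*C = 1.77 * 0.339 = 0.60003
theta = 0.60003 / (1 + 0.60003) = 0.60003 / 1.60003
theta = 0.375

0.375


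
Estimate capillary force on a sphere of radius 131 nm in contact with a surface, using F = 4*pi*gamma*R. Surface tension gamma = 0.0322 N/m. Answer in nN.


Convert radius: R = 131 nm = 1.31e-07 m
F = 4 * pi * gamma * R
F = 4 * pi * 0.0322 * 1.31e-07
F = 5.30075e-08 N = 53.0075 nN

53.0075


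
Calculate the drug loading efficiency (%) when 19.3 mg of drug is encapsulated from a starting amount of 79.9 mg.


Drug loading efficiency = (drug loaded / drug initial) * 100
DLE = 19.3 / 79.9 * 100
DLE = 0.2416 * 100
DLE = 24.16%

24.16


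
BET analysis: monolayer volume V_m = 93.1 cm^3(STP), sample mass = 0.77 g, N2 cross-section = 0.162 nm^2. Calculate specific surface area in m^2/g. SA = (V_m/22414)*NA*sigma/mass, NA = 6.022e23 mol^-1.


Number of moles in monolayer = V_m / 22414 = 93.1 / 22414 = 0.00415365
Number of molecules = moles * NA = 0.00415365 * 6.022e23
SA = molecules * sigma / mass
SA = (93.1 / 22414) * 6.022e23 * 0.162e-18 / 0.77
SA = 526.3 m^2/g

526.3


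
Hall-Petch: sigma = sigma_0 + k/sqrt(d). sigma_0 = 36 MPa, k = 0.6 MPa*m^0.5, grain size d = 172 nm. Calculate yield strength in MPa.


d = 172 nm = 1.72e-07 m
sqrt(d) = 0.0004147288
Hall-Petch contribution = k / sqrt(d) = 0.6 / 0.0004147288 = 1446.7 MPa
sigma = sigma_0 + k/sqrt(d) = 36 + 1446.7 = 1482.7 MPa

1482.7


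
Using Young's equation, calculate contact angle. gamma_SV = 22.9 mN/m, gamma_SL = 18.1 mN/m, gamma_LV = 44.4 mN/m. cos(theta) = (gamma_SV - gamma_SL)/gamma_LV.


cos(theta) = (gamma_SV - gamma_SL) / gamma_LV
cos(theta) = (22.9 - 18.1) / 44.4
cos(theta) = 0.108108
theta = arccos(0.108108) = 83.79 degrees

83.79


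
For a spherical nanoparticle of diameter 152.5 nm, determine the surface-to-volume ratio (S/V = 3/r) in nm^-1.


Radius r = 152.5/2 = 76.25 nm
S/V = 3 / r = 3 / 76.25
S/V = 0.0393 nm^-1

0.0393


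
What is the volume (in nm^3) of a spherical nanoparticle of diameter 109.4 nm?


Radius r = 109.4/2 = 54.7 nm
Volume V = (4/3) * pi * r^3
V = (4/3) * pi * (54.7)^3
V = 685568.08 nm^3

685568.08


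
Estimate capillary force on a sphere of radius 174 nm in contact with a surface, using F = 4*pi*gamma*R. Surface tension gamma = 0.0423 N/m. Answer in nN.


Convert radius: R = 174 nm = 1.74e-07 m
F = 4 * pi * gamma * R
F = 4 * pi * 0.0423 * 1.74e-07
F = 9.2491e-08 N = 92.491 nN

92.491


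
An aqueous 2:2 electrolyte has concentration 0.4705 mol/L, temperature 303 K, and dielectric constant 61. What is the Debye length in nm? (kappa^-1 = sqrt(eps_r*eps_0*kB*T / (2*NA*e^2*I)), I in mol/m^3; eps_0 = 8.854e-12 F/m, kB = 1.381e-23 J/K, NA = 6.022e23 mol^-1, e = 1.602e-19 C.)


Ionic strength I = 0.4705 * 2^2 * 1000 = 1882 mol/m^3
kappa^-1 = sqrt(61 * 8.854e-12 * 1.381e-23 * 303 / (2 * 6.022e23 * (1.602e-19)^2 * 1882))
kappa^-1 = 0.197 nm

0.197


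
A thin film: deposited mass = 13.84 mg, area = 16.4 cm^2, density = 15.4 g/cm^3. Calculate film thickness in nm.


Convert: m = 13.84 mg = 1.3840e-05 kg, A = 16.4 cm^2 = 1.6400e-03 m^2, rho = 15.4 g/cm^3 = 15400 kg/m^3
t = m / (A * rho)
t = 1.3840e-05 / (1.6400e-03 * 15400)
t = 5.4799e-07 m = 548.0 nm

548.0


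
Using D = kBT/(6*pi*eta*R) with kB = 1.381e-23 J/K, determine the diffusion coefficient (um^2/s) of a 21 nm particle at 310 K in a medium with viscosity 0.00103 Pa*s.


Radius R = 21/2 = 10.5 nm = 1.05e-08 m
D = kB*T / (6*pi*eta*R)
D = 1.381e-23 * 310 / (6 * pi * 0.00103 * 1.05e-08)
D = 2.10004e-11 m^2/s = 21.0 um^2/s

21.0


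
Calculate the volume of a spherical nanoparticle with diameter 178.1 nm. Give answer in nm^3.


Radius r = 178.1/2 = 89.05 nm
Volume V = (4/3) * pi * r^3
V = (4/3) * pi * (89.05)^3
V = 2957946.95 nm^3

2957946.95


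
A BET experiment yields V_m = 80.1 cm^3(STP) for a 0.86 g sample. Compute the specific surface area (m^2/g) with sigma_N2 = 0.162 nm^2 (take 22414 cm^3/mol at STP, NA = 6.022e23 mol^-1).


Number of moles in monolayer = V_m / 22414 = 80.1 / 22414 = 0.00357366
Number of molecules = moles * NA = 0.00357366 * 6.022e23
SA = molecules * sigma / mass
SA = (80.1 / 22414) * 6.022e23 * 0.162e-18 / 0.86
SA = 405.4 m^2/g

405.4


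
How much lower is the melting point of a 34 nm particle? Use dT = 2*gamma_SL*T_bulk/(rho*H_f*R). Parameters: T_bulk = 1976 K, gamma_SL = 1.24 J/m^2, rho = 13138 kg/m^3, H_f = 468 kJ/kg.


Radius R = 34/2 = 17 nm = 1.7e-08 m
Convert H_f = 468 kJ/kg = 468000 J/kg
dT = 2 * gamma_SL * T_bulk / (rho * H_f * R)
dT = 2 * 1.24 * 1976 / (13138 * 468000 * 1.7e-08)
dT = 46.9 K

46.9


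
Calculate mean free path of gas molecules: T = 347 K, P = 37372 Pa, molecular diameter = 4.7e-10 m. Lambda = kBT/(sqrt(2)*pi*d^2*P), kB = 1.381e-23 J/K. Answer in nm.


Mean free path: lambda = kB*T / (sqrt(2) * pi * d^2 * P)
lambda = 1.381e-23 * 347 / (sqrt(2) * pi * (4.7e-10)^2 * 37372)
lambda = 1.30652e-07 m
lambda = 130.65 nm

130.65


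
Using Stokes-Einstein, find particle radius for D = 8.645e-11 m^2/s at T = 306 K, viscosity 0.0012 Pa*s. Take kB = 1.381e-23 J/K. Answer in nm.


Stokes-Einstein: R = kB*T / (6*pi*eta*D)
R = 1.381e-23 * 306 / (6 * pi * 0.0012 * 8.645e-11)
R = 2.16106e-09 m = 2.16 nm

2.16


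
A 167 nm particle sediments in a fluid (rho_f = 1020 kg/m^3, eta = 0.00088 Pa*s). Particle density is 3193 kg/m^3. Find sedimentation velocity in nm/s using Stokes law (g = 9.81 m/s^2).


Radius R = 167/2 nm = 8.35e-08 m
Density difference = 3193 - 1020 = 2173 kg/m^3
v = 2 * R^2 * (rho_p - rho_f) * g / (9 * eta)
v = 2 * (8.35e-08)^2 * 2173 * 9.81 / (9 * 0.00088)
v = 3.75324e-08 m/s = 37.5324 nm/s

37.5324


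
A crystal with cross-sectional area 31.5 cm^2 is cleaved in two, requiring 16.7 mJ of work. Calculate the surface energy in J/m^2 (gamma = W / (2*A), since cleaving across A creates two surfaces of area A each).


Convert: A = 31.5 cm^2 = 0.00315 m^2, W = 16.7 mJ = 0.0167 J
Cleaving exposes two faces of area A, so total new surface = 2*A and gamma = W / (2*A)
gamma = 0.0167 / (2 * 0.00315)
gamma = 2.651 J/m^2

2.651


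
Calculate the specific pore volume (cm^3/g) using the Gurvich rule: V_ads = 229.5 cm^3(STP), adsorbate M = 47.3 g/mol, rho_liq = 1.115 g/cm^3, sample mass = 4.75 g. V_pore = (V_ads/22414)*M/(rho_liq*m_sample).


Moles adsorbed n = V_ads / 22414 = 229.5 / 22414 = 1.023914e-02 mol
Liquid volume V_liq = n * M / rho_liq = 1.023914e-02 * 47.3 / 1.115 = 0.43436 cm^3
Specific pore volume V_pore = V_liq / m_sample = 0.43436 / 4.75
V_pore = 0.0914 cm^3/g

0.0914


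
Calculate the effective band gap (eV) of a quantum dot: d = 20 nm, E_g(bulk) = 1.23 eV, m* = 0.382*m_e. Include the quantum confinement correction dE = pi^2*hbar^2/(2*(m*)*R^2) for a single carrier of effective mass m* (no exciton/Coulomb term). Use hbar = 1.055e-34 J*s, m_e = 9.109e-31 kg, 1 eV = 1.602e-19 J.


Radius R = 20/2 nm = 1e-08 m
Confinement energy dE = pi^2 * hbar^2 / (2 * m_eff * m_e * R^2)
dE = pi^2 * (1.055e-34)^2 / (2 * 0.382 * 9.109e-31 * (1e-08)^2) J, divided by 1.602e-19 J/eV
dE = 0.0099 eV
Total band gap = E_g(bulk) + dE = 1.23 + 0.0099 = 1.2399 eV

1.2399


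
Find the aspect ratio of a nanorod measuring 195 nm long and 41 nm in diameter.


Aspect ratio AR = length / diameter
AR = 195 / 41
AR = 4.76

4.76


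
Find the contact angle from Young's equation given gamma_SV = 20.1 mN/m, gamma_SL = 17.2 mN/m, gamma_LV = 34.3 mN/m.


cos(theta) = (gamma_SV - gamma_SL) / gamma_LV
cos(theta) = (20.1 - 17.2) / 34.3
cos(theta) = 0.084548
theta = arccos(0.084548) = 85.15 degrees

85.15


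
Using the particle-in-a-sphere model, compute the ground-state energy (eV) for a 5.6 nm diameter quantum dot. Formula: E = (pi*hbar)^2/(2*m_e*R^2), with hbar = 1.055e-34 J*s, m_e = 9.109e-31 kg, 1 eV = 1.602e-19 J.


Radius R = 5.6/2 = 2.8 nm = 2.8e-09 m
E = (pi * 1.055e-34)^2 / (2 * 9.109e-31 * (2.8e-09)^2)
E(J) = 7.69109e-21
E = E(J) / 1.602e-19 = 0.048 eV

0.048


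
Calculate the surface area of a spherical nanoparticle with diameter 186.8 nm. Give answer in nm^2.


Radius r = 186.8/2 = 93.4 nm
Surface area SA = 4 * pi * r^2
SA = 4 * pi * (93.4)^2
SA = 109623.49 nm^2

109623.49


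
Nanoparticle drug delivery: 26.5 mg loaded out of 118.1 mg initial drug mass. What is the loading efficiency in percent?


Drug loading efficiency = (drug loaded / drug initial) * 100
DLE = 26.5 / 118.1 * 100
DLE = 0.2244 * 100
DLE = 22.44%

22.44


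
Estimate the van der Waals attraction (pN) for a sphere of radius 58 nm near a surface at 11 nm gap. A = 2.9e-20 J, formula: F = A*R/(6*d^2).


Convert to SI: R = 58 nm = 5.8e-08 m, d = 11 nm = 1.1e-08 m
F = A * R / (6 * d^2)
F = 2.9e-20 * 5.8e-08 / (6 * (1.1e-08)^2)
F = 2.3168e-12 N = 2.317 pN

2.317


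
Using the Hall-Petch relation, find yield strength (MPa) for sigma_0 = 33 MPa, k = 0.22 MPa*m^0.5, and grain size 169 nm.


d = 169 nm = 1.69e-07 m
sqrt(d) = 0.0004110961
Hall-Petch contribution = k / sqrt(d) = 0.22 / 0.0004110961 = 535.2 MPa
sigma = sigma_0 + k/sqrt(d) = 33 + 535.2 = 568.2 MPa

568.2


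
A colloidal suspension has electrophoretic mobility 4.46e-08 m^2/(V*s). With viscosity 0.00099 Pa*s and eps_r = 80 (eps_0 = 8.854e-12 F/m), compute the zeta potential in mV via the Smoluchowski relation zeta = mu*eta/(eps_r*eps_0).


Smoluchowski equation: zeta = mu * eta / (eps_r * eps_0)
zeta = 4.46e-08 * 0.00099 / (80 * 8.854e-12)
zeta = 0.062336 V = 62.34 mV

62.34


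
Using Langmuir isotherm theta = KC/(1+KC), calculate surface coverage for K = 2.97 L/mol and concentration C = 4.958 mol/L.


Langmuir isotherm: theta = K*C / (1 + K*C)
K*C = 2.97 * 4.958 = 14.72526
theta = 14.72526 / (1 + 14.72526) = 14.72526 / 15.72526
theta = 0.9364

0.9364


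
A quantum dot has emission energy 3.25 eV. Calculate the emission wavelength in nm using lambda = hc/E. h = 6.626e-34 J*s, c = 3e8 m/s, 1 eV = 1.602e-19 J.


Convert energy: E = 3.25 eV = 3.25 * 1.602e-19 = 5.2065e-19 J
lambda = h*c / E = 6.626e-34 * 3e8 / 5.2065e-19
lambda = 3.81792e-07 m = 381.8 nm

381.8


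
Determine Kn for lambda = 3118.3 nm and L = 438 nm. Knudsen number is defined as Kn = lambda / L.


Knudsen number Kn = lambda / L
Kn = 3118.3 / 438
Kn = 7.1194

7.1194


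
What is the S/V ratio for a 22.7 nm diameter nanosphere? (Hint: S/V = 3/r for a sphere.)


Radius r = 22.7/2 = 11.35 nm
S/V = 3 / r = 3 / 11.35
S/V = 0.2643 nm^-1

0.2643


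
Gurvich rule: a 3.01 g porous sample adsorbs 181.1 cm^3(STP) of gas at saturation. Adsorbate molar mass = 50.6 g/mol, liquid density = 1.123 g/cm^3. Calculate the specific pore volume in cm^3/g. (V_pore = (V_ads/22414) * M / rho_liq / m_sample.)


Moles adsorbed n = V_ads / 22414 = 181.1 / 22414 = 8.079772e-03 mol
Liquid volume V_liq = n * M / rho_liq = 8.079772e-03 * 50.6 / 1.123 = 0.36406 cm^3
Specific pore volume V_pore = V_liq / m_sample = 0.36406 / 3.01
V_pore = 0.1209 cm^3/g

0.1209


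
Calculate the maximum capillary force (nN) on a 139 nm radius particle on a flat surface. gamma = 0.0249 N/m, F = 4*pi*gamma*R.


Convert radius: R = 139 nm = 1.39e-07 m
F = 4 * pi * gamma * R
F = 4 * pi * 0.0249 * 1.39e-07
F = 4.34935e-08 N = 43.4935 nN

43.4935


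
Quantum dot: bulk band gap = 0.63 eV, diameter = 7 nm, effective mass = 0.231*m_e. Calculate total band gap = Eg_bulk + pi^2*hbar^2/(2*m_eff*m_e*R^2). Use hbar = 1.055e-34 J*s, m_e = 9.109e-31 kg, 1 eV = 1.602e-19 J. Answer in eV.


Radius R = 7/2 nm = 3.5e-09 m
Confinement energy dE = pi^2 * hbar^2 / (2 * m_eff * m_e * R^2)
dE = pi^2 * (1.055e-34)^2 / (2 * 0.231 * 9.109e-31 * (3.5e-09)^2) J, divided by 1.602e-19 J/eV
dE = 0.133 eV
Total band gap = E_g(bulk) + dE = 0.63 + 0.133 = 0.763 eV

0.763


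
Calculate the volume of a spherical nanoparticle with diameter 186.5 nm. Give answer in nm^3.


Radius r = 186.5/2 = 93.25 nm
Volume V = (4/3) * pi * r^3
V = (4/3) * pi * (93.25)^3
V = 3396527.47 nm^3

3396527.47


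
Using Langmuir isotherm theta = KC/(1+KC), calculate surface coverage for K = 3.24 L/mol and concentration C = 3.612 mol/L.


Langmuir isotherm: theta = K*C / (1 + K*C)
K*C = 3.24 * 3.612 = 11.70288
theta = 11.70288 / (1 + 11.70288) = 11.70288 / 12.70288
theta = 0.9213

0.9213


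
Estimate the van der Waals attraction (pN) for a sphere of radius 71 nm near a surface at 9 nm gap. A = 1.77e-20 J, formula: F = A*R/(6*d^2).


Convert to SI: R = 71 nm = 7.1e-08 m, d = 9 nm = 9e-09 m
F = A * R / (6 * d^2)
F = 1.77e-20 * 7.1e-08 / (6 * (9e-09)^2)
F = 2.5858e-12 N = 2.586 pN

2.586


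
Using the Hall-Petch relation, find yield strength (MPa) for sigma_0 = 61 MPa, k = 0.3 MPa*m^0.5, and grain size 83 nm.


d = 83 nm = 8.3e-08 m
sqrt(d) = 0.0002880972
Hall-Petch contribution = k / sqrt(d) = 0.3 / 0.0002880972 = 1041.3 MPa
sigma = sigma_0 + k/sqrt(d) = 61 + 1041.3 = 1102.3 MPa

1102.3


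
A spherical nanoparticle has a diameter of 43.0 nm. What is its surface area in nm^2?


Radius r = 43.0/2 = 21.5 nm
Surface area SA = 4 * pi * r^2
SA = 4 * pi * (21.5)^2
SA = 5808.8 nm^2

5808.8


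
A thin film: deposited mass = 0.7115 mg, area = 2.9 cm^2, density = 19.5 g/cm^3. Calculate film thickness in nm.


Convert: m = 0.7115 mg = 7.1150e-07 kg, A = 2.9 cm^2 = 2.9000e-04 m^2, rho = 19.5 g/cm^3 = 19500 kg/m^3
t = m / (A * rho)
t = 7.1150e-07 / (2.9000e-04 * 19500)
t = 1.2582e-07 m = 125.8 nm

125.8


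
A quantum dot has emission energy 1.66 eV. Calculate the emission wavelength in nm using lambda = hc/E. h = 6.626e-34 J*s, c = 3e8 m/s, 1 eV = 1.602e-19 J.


Convert energy: E = 1.66 eV = 1.66 * 1.602e-19 = 2.65932e-19 J
lambda = h*c / E = 6.626e-34 * 3e8 / 2.65932e-19
lambda = 7.47484e-07 m = 747.5 nm

747.5


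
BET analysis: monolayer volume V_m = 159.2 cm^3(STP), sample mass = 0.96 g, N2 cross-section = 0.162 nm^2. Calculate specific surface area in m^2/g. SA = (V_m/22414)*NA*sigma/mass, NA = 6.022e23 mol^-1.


Number of moles in monolayer = V_m / 22414 = 159.2 / 22414 = 0.0071027
Number of molecules = moles * NA = 0.0071027 * 6.022e23
SA = molecules * sigma / mass
SA = (159.2 / 22414) * 6.022e23 * 0.162e-18 / 0.96
SA = 721.8 m^2/g

721.8


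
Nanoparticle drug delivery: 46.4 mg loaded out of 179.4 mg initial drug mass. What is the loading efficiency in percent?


Drug loading efficiency = (drug loaded / drug initial) * 100
DLE = 46.4 / 179.4 * 100
DLE = 0.2586 * 100
DLE = 25.86%

25.86


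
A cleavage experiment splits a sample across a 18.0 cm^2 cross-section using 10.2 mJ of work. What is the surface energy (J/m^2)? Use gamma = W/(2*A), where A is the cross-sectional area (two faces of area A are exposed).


Convert: A = 18.0 cm^2 = 0.0018 m^2, W = 10.2 mJ = 0.0102 J
Cleaving exposes two faces of area A, so total new surface = 2*A and gamma = W / (2*A)
gamma = 0.0102 / (2 * 0.0018)
gamma = 2.833 J/m^2

2.833


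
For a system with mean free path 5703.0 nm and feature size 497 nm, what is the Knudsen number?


Knudsen number Kn = lambda / L
Kn = 5703.0 / 497
Kn = 11.4748

11.4748


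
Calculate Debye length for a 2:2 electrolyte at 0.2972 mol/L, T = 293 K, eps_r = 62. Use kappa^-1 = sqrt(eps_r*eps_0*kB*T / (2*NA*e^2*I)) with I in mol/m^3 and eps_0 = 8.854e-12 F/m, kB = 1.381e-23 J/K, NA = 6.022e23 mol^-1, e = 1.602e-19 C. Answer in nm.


Ionic strength I = 0.2972 * 2^2 * 1000 = 1188.8 mol/m^3
kappa^-1 = sqrt(62 * 8.854e-12 * 1.381e-23 * 293 / (2 * 6.022e23 * (1.602e-19)^2 * 1188.8))
kappa^-1 = 0.246 nm

0.246


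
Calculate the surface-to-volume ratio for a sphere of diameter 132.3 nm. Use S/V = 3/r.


Radius r = 132.3/2 = 66.15 nm
S/V = 3 / r = 3 / 66.15
S/V = 0.0454 nm^-1

0.0454


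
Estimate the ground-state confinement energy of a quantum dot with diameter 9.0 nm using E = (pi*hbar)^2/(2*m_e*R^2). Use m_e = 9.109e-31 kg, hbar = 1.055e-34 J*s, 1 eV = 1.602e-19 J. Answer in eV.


Radius R = 9.0/2 = 4.5 nm = 4.5e-09 m
E = (pi * 1.055e-34)^2 / (2 * 9.109e-31 * (4.5e-09)^2)
E(J) = 2.97769e-21
E = E(J) / 1.602e-19 = 0.0186 eV

0.0186


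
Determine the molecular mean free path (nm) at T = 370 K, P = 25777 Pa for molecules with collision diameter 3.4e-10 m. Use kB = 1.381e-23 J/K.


Mean free path: lambda = kB*T / (sqrt(2) * pi * d^2 * P)
lambda = 1.381e-23 * 370 / (sqrt(2) * pi * (3.4e-10)^2 * 25777)
lambda = 3.85958e-07 m
lambda = 385.96 nm

385.96


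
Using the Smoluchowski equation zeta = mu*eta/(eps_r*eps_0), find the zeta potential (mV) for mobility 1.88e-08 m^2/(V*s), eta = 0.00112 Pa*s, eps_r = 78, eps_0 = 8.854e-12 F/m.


Smoluchowski equation: zeta = mu * eta / (eps_r * eps_0)
zeta = 1.88e-08 * 0.00112 / (78 * 8.854e-12)
zeta = 0.030489 V = 30.49 mV

30.49


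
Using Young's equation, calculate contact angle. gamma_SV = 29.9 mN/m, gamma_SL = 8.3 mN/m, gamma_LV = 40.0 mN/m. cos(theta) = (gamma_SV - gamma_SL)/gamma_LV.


cos(theta) = (gamma_SV - gamma_SL) / gamma_LV
cos(theta) = (29.9 - 8.3) / 40.0
cos(theta) = 0.54
theta = arccos(0.54) = 57.32 degrees

57.32
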